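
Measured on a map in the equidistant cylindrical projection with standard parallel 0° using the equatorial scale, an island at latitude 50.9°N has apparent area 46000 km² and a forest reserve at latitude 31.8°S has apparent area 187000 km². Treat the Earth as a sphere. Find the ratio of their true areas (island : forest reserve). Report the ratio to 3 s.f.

0.183

On the plate carrée, areal scale = h·k = 1 × sec φ, so true area = apparent × cos φ.
True area of island: 46000 × cos(50.9°) = 46000 × 0.6307 = 29010 km².
True area of forest reserve: 187000 × cos(31.8°) = 187000 × 0.8499 = 158900 km².
Ratio = 29010 / 158900 ≈ 0.183.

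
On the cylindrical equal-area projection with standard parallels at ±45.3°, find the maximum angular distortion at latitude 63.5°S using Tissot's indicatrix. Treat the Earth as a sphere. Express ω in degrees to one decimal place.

Cylindrical equal-area (φ₀ = 45.3°): h = cos φ / cos 45.3° along meridians, k = cos 45.3° / cos φ along parallels; h·k = 1.
At 63.5°: h = 0.6343, k = 1.576; principal scales a = 1.576, b = 0.6343.
sin(ω/2) = (a − b)/(a + b) = 0.9421/2.211 = 0.4261, so ω = 2 arcsin(0.4261) ≈ 50.4°.

50.4°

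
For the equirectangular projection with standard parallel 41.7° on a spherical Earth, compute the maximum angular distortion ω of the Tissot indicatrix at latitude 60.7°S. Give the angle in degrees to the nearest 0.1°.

24.0°

The equidistant cylindrical projection with φ₀ = 41.7° has h = 1 (meridians true) and k = cos φ₀ / cos φ along parallels.
At 60.7°: h = 1.000, k = 1.526; principal scales a = 1.526, b = 1.000.
sin(ω/2) = (a − b)/(a + b) = 0.5257/2.526 = 0.2081, so ω = 2 arcsin(0.2081) ≈ 24.0°.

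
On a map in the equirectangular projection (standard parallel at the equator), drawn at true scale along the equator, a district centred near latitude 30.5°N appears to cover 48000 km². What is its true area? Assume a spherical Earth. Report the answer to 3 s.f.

41400 km²

In the plate carrée (x = Rλ, y = Rφ), meridians are true-scale (h = 1) and parallels are stretched by k = sec φ.
Areal scale = h·k = 1 × sec φ; at 30.5°, h = 1.000, k = 1.161, so h·k = 1.161.
True area = apparent / (areal scale) = 48000 / 1.161 ≈ 41400 km².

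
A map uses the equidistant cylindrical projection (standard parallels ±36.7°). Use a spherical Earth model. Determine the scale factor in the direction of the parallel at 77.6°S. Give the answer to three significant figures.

With standard parallel φ₀ = 36.7°, the equirectangular projection gives x = Rλ cos φ₀, y = Rφ, so h = 1 and k = cos 36.7° / cos φ.
k = cos 36.7° / cos 77.6° = 0.8018/0.2147 = 3.734.

3.73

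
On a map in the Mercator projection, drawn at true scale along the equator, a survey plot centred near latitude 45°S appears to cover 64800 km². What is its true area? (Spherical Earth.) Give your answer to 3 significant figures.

32400 km²

The Mercator projection is conformal; its linear scale factor is the same in every direction and equals sec φ = 1/cos φ.
Areal scale = k² = sec²φ = 1/cos²(45°) = 1/0.7071² = 2.000.
True area = apparent / (areal scale) = 64800 / 2.000 ≈ 32400 km².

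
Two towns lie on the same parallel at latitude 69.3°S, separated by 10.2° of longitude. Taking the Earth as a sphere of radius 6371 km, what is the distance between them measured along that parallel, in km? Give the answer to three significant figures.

Arc length along a parallel = R cos φ · Δλ (with Δλ in radians).
= 6371 × cos 69.3° × (10.2° × π/180) = 6371 × 0.3535 × 0.1780 ≈ 401 km.

401 km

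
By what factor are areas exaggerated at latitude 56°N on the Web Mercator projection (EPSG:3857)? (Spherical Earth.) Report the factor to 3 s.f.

3.20

For Mercator, h = k = sec φ (a conformal cylindrical projection has a single point scale, 1/cos φ).
Areal scale = k² = sec²φ = 1/cos²(56°) = 1/0.5592² = 3.198.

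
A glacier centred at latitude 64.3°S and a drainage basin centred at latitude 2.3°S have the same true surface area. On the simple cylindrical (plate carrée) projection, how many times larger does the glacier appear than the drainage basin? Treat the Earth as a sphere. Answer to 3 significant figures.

Plate carrée maps x = Rλ, y = Rφ. The meridian scale is h = 1 and the parallel scale is k = 1/cos φ = sec φ.
Areal scale at 64.3°: h·k = 1.000 × 2.306 = 2.306.
Areal scale at 2.3°: h·k = 1.000 × 1.001 = 1.001.
Ratio = 2.306/1.001 ≈ 2.30.

2.30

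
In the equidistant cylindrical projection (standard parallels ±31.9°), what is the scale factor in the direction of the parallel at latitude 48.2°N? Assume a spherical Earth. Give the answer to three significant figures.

With standard parallel φ₀ = 31.9°, the equirectangular projection gives x = Rλ cos φ₀, y = Rφ, so h = 1 and k = cos 31.9° / cos φ.
k = cos 31.9° / cos 48.2° = 0.8490/0.6665 = 1.274.

1.27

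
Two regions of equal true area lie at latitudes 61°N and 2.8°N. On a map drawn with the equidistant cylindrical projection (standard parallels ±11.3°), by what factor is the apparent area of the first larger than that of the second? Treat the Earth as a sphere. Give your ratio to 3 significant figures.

2.06

In the equirectangular projection with standard parallel φ₀ = 11.3° (x = Rλ cos φ₀, y = Rφ), meridians are true-scale (h = 1) and the parallel scale is k = cos φ₀ / cos φ.
Areal scale at 61°: h·k = 1.000 × 2.023 = 2.023.
Areal scale at 2.8°: h·k = 1.000 × 0.9818 = 0.9818.
Ratio = 2.023/0.9818 ≈ 2.06.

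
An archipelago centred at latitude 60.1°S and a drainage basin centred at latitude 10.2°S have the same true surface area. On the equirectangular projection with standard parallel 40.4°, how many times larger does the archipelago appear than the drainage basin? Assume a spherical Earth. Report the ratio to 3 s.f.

1.97

In the equirectangular projection with standard parallel φ₀ = 40.4° (x = Rλ cos φ₀, y = Rφ), meridians are true-scale (h = 1) and the parallel scale is k = cos φ₀ / cos φ.
Areal scale at 60.1°: h·k = 1.000 × 1.528 = 1.528.
Areal scale at 10.2°: h·k = 1.000 × 0.7738 = 0.7738.
Ratio = 1.528/0.7738 ≈ 1.97.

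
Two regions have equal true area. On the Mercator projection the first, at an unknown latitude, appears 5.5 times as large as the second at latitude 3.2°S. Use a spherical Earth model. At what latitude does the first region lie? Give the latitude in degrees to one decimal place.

For equal true areas on Mercator, apparent areas scale as sec²φ, so the ratio is cos²φ₂ / cos²φ₁.
cos²φ₂ / cos²φ₁ = 5.5  ⇒  cos φ₁ = cos 3.2° / √5.5 = 0.9984/2.345 = 0.4257.
φ₁ = arccos(0.4257) ≈ 64.8°.

64.8°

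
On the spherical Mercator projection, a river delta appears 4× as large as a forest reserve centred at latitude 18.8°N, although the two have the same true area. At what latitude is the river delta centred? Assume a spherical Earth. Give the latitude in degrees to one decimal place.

61.7°

For equal true areas on Mercator, apparent areas scale as sec²φ, so the ratio is cos²φ₂ / cos²φ₁.
cos²φ₂ / cos²φ₁ = 4  ⇒  cos φ₁ = cos 18.8° / √4 = 0.9466/2.000 = 0.4733.
φ₁ = arccos(0.4733) ≈ 61.7°.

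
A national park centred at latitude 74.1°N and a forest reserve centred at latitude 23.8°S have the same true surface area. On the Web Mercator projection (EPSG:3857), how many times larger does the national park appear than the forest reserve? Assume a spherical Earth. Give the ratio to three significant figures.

Mercator areal scale is sec²φ.
At 74.1°: sec²(74.1°) = 1/0.2740² = 13.32.
At 23.8°: sec²(23.8°) = 1/0.9150² = 1.195.
Ratio = 13.32/1.195 = cos²(23.8°)/cos²(74.1°) ≈ 11.2.

11.2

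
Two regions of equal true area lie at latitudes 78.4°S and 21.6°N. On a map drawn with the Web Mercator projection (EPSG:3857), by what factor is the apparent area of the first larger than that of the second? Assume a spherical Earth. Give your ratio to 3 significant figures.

21.4

Mercator areal scale is sec²φ.
At 78.4°: sec²(78.4°) = 1/0.2011² = 24.73.
At 21.6°: sec²(21.6°) = 1/0.9298² = 1.157.
Ratio = 24.73/1.157 = cos²(21.6°)/cos²(78.4°) ≈ 21.4.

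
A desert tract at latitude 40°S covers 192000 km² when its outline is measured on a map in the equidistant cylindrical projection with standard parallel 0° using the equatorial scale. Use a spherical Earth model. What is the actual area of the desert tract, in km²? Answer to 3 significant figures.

147000 km²

Plate carrée maps x = Rλ, y = Rφ. The meridian scale is h = 1 and the parallel scale is k = 1/cos φ = sec φ.
Areal scale = h·k = 1 × sec φ; at 40°, h = 1.000, k = 1.305, so h·k = 1.305.
True area = apparent / (areal scale) = 192000 / 1.305 ≈ 147000 km².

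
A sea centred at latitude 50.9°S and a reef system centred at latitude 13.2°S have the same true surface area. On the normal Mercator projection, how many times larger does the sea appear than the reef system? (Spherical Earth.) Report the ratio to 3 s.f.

2.38

On Mercator, area is exaggerated by sec²φ = 1/cos²φ.
At 50.9°: sec²(50.9°) = 1/0.6307² = 2.514.
At 13.2°: sec²(13.2°) = 1/0.9736² = 1.055.
Ratio = 2.514/1.055 = cos²(13.2°)/cos²(50.9°) ≈ 2.38.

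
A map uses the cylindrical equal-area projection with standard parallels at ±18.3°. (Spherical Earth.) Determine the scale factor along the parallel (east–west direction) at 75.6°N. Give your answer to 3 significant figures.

For cylindrical equal-area with standard parallel φ₀, h = cos φ / cos φ₀ and k = cos φ₀ / cos φ, so h·k = 1.
k = cos 18.3° / cos 75.6° = 0.9494/0.2487 = 3.818.

3.82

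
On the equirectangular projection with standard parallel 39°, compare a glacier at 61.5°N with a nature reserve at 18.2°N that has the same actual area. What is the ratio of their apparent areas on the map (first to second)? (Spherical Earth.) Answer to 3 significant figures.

1.99

The equidistant cylindrical projection with φ₀ = 39° has h = 1 (meridians true) and k = cos φ₀ / cos φ along parallels.
Areal scale at 61.5°: h·k = 1.000 × 1.629 = 1.629.
Areal scale at 18.2°: h·k = 1.000 × 0.8181 = 0.8181.
Ratio = 1.629/0.8181 ≈ 1.99.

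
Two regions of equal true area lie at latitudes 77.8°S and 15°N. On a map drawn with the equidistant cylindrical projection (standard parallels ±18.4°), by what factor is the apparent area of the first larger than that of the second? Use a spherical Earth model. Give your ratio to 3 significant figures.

4.57

The equidistant cylindrical projection with φ₀ = 18.4° has h = 1 (meridians true) and k = cos φ₀ / cos φ along parallels.
Areal scale at 77.8°: h·k = 1.000 × 4.490 = 4.490.
Areal scale at 15°: h·k = 1.000 × 0.9823 = 0.9823.
Ratio = 4.490/0.9823 ≈ 4.57.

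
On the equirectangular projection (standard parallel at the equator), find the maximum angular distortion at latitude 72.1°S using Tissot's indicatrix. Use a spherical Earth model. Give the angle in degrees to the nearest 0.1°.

64.0°

In the plate carrée (x = Rλ, y = Rφ), meridians are true-scale (h = 1) and parallels are stretched by k = sec φ.
At 72.1°: h = 1.000, k = 3.254; principal scales a = 3.254, b = 1.000.
sin(ω/2) = (a − b)/(a + b) = 2.254/4.254 = 0.5298, so ω = 2 arcsin(0.5298) ≈ 64.0°.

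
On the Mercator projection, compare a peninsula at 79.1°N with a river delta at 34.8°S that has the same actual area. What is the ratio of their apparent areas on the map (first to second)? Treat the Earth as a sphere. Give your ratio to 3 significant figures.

18.9

Mercator is conformal with k = sec φ, so areal scale = k² = sec²φ.
At 79.1°: sec²(79.1°) = 1/0.1891² = 27.97.
At 34.8°: sec²(34.8°) = 1/0.8211² = 1.483.
Ratio = 27.97/1.483 = cos²(34.8°)/cos²(79.1°) ≈ 18.9.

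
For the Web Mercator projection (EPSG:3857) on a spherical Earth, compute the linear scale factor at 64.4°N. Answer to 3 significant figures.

The Mercator projection is conformal; its linear scale factor is the same in every direction and equals sec φ = 1/cos φ.
k = 1/cos 64.4° = 1/0.4321 = 2.314.

2.31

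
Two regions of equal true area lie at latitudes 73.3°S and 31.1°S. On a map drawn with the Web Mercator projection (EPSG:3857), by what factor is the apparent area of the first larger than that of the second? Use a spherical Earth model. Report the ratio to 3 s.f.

Mercator areal scale is sec²φ.
At 73.3°: sec²(73.3°) = 1/0.2874² = 12.11.
At 31.1°: sec²(31.1°) = 1/0.8563² = 1.364.
Ratio = 12.11/1.364 = cos²(31.1°)/cos²(73.3°) ≈ 8.88.

8.88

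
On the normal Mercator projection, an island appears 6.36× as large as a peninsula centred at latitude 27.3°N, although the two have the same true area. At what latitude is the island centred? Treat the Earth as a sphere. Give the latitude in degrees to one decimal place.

69.4°

On Mercator, (apparent₁)/(apparent₂) = sec²φ₁ / sec²φ₂ when true areas are equal.
cos²φ₂ / cos²φ₁ = 6.36  ⇒  cos φ₁ = cos 27.3° / √6.36 = 0.8886/2.522 = 0.3524.
φ₁ = arccos(0.3524) ≈ 69.4°.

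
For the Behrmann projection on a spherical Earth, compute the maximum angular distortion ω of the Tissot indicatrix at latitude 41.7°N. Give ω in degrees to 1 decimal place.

Behrmann is a cylindrical equal-area projection with standard parallels at ±30°. A cylindrical equal-area projection with standard parallel φ₀ has meridian scale h = cos φ / cos φ₀ and parallel scale k = cos φ₀ / cos φ (so areas are preserved, h·k = 1).
At 41.7°: h = 0.8621, k = 1.160; principal scales a = 1.160, b = 0.8621.
sin(ω/2) = (a − b)/(a + b) = 0.2978/2.022 = 0.1473, so ω = 2 arcsin(0.1473) ≈ 16.9°.

16.9°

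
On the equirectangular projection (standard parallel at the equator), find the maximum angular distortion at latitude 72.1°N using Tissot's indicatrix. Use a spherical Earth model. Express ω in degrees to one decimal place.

64.0°

For the equirectangular projection with φ₀ = 0 (plate carrée), h = 1 along meridians and k = sec φ along parallels.
At 72.1°: h = 1.000, k = 3.254; principal scales a = 3.254, b = 1.000.
sin(ω/2) = (a − b)/(a + b) = 2.254/4.254 = 0.5298, so ω = 2 arcsin(0.5298) ≈ 64.0°.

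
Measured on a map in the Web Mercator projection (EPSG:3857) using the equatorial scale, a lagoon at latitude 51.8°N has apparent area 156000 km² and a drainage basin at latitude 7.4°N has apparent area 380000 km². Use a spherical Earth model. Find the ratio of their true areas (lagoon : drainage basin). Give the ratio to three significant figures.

On Mercator the areal scale is sec²φ, so true area = apparent × cos²φ.
True area of lagoon: 156000 × cos²(51.8°) = 156000 × 0.3824 = 59660 km².
True area of drainage basin: 380000 × cos²(7.4°) = 380000 × 0.9834 = 373700 km².
Ratio = 59660 / 373700 ≈ 0.160.

0.160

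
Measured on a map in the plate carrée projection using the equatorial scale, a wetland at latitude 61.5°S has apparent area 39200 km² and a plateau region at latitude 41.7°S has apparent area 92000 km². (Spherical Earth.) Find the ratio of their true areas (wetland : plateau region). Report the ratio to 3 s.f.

Plate carrée has h = 1 and k = sec φ, giving areal scale sec φ; true area = (apparent area) · cos φ.
True area of wetland: 39200 × cos(61.5°) = 39200 × 0.4772 = 18700 km².
True area of plateau region: 92000 × cos(41.7°) = 92000 × 0.7466 = 68690 km².
Ratio = 18700 / 68690 ≈ 0.272.

0.272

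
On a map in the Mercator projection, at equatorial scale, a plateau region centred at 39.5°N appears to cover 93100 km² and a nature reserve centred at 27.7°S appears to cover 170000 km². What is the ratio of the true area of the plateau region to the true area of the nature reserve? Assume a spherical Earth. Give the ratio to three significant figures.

Mercator's areal exaggeration is sec²φ; hence true area = (apparent area) · cos²φ.
True area of plateau region: 93100 × cos²(39.5°) = 93100 × 0.5954 = 55430 km².
True area of nature reserve: 170000 × cos²(27.7°) = 170000 × 0.7839 = 133300 km².
Ratio = 55430 / 133300 ≈ 0.416.

0.416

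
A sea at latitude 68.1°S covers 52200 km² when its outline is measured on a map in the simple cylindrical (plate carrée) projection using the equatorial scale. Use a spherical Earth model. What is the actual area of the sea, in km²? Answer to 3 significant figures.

19500 km²

For the equirectangular projection with φ₀ = 0 (plate carrée), h = 1 along meridians and k = sec φ along parallels.
Areal scale = h·k = 1 × sec φ; at 68.1°, h = 1.000, k = 2.681, so h·k = 2.681.
True area = apparent / (areal scale) = 52200 / 2.681 ≈ 19500 km².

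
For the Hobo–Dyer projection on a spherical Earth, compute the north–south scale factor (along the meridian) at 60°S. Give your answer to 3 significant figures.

The Hobo–Dyer projection is cylindrical equal-area with φ₀ = 37.5°. For cylindrical equal-area with standard parallel φ₀, h = cos φ / cos φ₀ and k = cos φ₀ / cos φ, so h·k = 1.
h = cos 60° / cos 37.5° = 0.5000/0.7934 = 0.6302.

0.630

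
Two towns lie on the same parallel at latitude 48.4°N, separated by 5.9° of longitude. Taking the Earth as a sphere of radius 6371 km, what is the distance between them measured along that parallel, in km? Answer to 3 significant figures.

436 km

Arc length along a parallel = R cos φ · Δλ (with Δλ in radians).
= 6371 × cos 48.4° × (5.9° × π/180) = 6371 × 0.6639 × 0.1030 ≈ 436 km.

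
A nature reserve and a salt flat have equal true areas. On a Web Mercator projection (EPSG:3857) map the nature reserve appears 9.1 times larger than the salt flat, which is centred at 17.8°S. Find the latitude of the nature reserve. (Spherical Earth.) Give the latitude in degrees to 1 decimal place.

71.6°

For equal true areas on Mercator, apparent areas scale as sec²φ, so the ratio is cos²φ₂ / cos²φ₁.
cos²φ₂ / cos²φ₁ = 9.1  ⇒  cos φ₁ = cos 17.8° / √9.1 = 0.9521/3.017 = 0.3156.
φ₁ = arccos(0.3156) ≈ 71.6°.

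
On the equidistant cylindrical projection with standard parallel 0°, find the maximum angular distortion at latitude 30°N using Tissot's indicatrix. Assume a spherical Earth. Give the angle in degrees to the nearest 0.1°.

8.2°

For the equirectangular projection with φ₀ = 0 (plate carrée), h = 1 along meridians and k = sec φ along parallels.
At 30°: h = 1.000, k = 1.155; principal scales a = 1.155, b = 1.000.
sin(ω/2) = (a − b)/(a + b) = 0.1547/2.155 = 0.07180, so ω = 2 arcsin(0.07180) ≈ 8.2°.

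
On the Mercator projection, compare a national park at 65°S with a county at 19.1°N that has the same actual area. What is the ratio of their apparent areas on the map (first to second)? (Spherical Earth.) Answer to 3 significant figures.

5.00

On Mercator, area is exaggerated by sec²φ = 1/cos²φ.
At 65°: sec²(65°) = 1/0.4226² = 5.599.
At 19.1°: sec²(19.1°) = 1/0.9449² = 1.120.
Ratio = 5.599/1.120 = cos²(19.1°)/cos²(65°) ≈ 5.00.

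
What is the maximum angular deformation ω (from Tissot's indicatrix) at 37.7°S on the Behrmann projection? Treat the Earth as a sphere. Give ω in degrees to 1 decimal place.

10.3°

The Behrmann projection is cylindrical equal-area with φ₀ = 30°. For cylindrical equal-area with standard parallel φ₀, h = cos φ / cos φ₀ and k = cos φ₀ / cos φ, so h·k = 1.
At 37.7°: h = 0.9136, k = 1.095; principal scales a = 1.095, b = 0.9136.
sin(ω/2) = (a − b)/(a + b) = 0.1809/2.008 = 0.09009, so ω = 2 arcsin(0.09009) ≈ 10.3°.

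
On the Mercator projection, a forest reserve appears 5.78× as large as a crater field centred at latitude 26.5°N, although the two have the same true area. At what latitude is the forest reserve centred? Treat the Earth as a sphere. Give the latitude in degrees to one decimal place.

68.1°

For equal true areas on Mercator, apparent areas scale as sec²φ, so the ratio is cos²φ₂ / cos²φ₁.
cos²φ₂ / cos²φ₁ = 5.78  ⇒  cos φ₁ = cos 26.5° / √5.78 = 0.8949/2.404 = 0.3722.
φ₁ = arccos(0.3722) ≈ 68.1°.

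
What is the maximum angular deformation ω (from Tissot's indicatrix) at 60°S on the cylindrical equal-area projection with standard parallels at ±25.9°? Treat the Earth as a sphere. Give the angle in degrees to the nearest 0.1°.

63.7°

Cylindrical equal-area (φ₀ = 25.9°): h = cos φ / cos 25.9° along meridians, k = cos 25.9° / cos φ along parallels; h·k = 1.
At 60°: h = 0.5558, k = 1.799; principal scales a = 1.799, b = 0.5558.
sin(ω/2) = (a − b)/(a + b) = 1.243/2.355 = 0.5279, so ω = 2 arcsin(0.5279) ≈ 63.7°.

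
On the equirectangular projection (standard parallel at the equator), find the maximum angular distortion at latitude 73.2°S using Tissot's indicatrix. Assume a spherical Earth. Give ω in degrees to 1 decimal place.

In the plate carrée (x = Rλ, y = Rφ), meridians are true-scale (h = 1) and parallels are stretched by k = sec φ.
At 73.2°: h = 1.000, k = 3.460; principal scales a = 3.460, b = 1.000.
sin(ω/2) = (a − b)/(a + b) = 2.460/4.460 = 0.5516, so ω = 2 arcsin(0.5516) ≈ 66.9°.

66.9°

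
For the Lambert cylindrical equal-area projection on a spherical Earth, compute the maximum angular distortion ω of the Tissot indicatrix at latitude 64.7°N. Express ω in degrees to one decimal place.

87.4°

The Lambert cylindrical equal-area projection is the cylindrical equal-area projection with its standard parallel at the equator (φ₀ = 0). Cylindrical equal-area (φ₀ = 0°): h = cos φ / cos 0° along meridians, k = cos 0° / cos φ along parallels; h·k = 1.
At 64.7°: h = 0.4274, k = 2.340; principal scales a = 2.340, b = 0.4274.
sin(ω/2) = (a − b)/(a + b) = 1.913/2.767 = 0.6911, so ω = 2 arcsin(0.6911) ≈ 87.4°.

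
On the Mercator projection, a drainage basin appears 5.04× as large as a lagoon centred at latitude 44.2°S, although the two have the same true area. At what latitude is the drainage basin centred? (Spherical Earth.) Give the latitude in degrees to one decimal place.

Mercator areal scale is sec²φ, so apparent-area ratio = sec²φ₁ / sec²φ₂ = cos²φ₂ / cos²φ₁.
cos²φ₂ / cos²φ₁ = 5.04  ⇒  cos φ₁ = cos 44.2° / √5.04 = 0.7169/2.245 = 0.3193.
φ₁ = arccos(0.3193) ≈ 71.4°.

71.4°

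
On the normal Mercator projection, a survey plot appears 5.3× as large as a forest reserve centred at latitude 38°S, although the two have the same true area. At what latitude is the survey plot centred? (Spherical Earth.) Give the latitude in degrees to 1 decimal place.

70.0°

On Mercator, (apparent₁)/(apparent₂) = sec²φ₁ / sec²φ₂ when true areas are equal.
cos²φ₂ / cos²φ₁ = 5.3  ⇒  cos φ₁ = cos 38° / √5.3 = 0.7880/2.302 = 0.3423.
φ₁ = arccos(0.3423) ≈ 70.0°.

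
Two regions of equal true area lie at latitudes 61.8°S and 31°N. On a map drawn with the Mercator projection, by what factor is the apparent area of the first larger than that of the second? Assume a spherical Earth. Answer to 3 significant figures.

Mercator is conformal with k = sec φ, so areal scale = k² = sec²φ.
At 61.8°: sec²(61.8°) = 1/0.4726² = 4.478.
At 31°: sec²(31°) = 1/0.8572² = 1.361.
Ratio = 4.478/1.361 = cos²(31°)/cos²(61.8°) ≈ 3.29.

3.29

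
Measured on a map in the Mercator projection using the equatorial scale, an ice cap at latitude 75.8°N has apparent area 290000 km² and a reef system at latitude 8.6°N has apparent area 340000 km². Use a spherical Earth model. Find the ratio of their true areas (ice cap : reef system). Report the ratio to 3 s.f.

0.0525

Since Mercator area scale is 1/cos²φ, the true area equals the apparent area multiplied by cos²φ.
True area of ice cap: 290000 × cos²(75.8°) = 290000 × 0.06018 = 17450 km².
True area of reef system: 340000 × cos²(8.6°) = 340000 × 0.9776 = 332400 km².
Ratio = 17450 / 332400 ≈ 0.0525.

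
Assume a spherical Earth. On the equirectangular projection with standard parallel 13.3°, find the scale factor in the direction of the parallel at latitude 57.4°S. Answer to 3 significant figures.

1.81

In the equirectangular projection with standard parallel φ₀ = 13.3° (x = Rλ cos φ₀, y = Rφ), meridians are true-scale (h = 1) and the parallel scale is k = cos φ₀ / cos φ.
k = cos 13.3° / cos 57.4° = 0.9732/0.5388 = 1.806.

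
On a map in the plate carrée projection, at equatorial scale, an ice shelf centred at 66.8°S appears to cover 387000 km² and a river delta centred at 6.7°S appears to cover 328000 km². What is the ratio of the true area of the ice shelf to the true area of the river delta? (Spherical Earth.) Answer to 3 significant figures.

Plate carrée has h = 1 and k = sec φ, giving areal scale sec φ; true area = (apparent area) · cos φ.
True area of ice shelf: 387000 × cos(66.8°) = 387000 × 0.3939 = 152500 km².
True area of river delta: 328000 × cos(6.7°) = 328000 × 0.9932 = 325800 km².
Ratio = 152500 / 325800 ≈ 0.468.

0.468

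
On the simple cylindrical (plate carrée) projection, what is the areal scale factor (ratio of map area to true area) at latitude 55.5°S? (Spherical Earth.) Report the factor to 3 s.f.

1.77

In the plate carrée (x = Rλ, y = Rφ), meridians are true-scale (h = 1) and parallels are stretched by k = sec φ.
Areal scale = h·k = 1 × sec φ; at 55.5°, h = 1.000, k = 1.766, so h·k = 1.766.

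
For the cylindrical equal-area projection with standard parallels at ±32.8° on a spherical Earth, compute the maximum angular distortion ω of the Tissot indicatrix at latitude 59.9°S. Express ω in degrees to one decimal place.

56.7°

For cylindrical equal-area with standard parallel φ₀, h = cos φ / cos φ₀ and k = cos φ₀ / cos φ, so h·k = 1.
At 59.9°: h = 0.5966, k = 1.676; principal scales a = 1.676, b = 0.5966.
sin(ω/2) = (a − b)/(a + b) = 1.079/2.273 = 0.4750, so ω = 2 arcsin(0.4750) ≈ 56.7°.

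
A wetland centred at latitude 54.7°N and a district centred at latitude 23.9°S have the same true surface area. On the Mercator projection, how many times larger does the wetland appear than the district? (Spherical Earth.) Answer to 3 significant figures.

On Mercator, area is exaggerated by sec²φ = 1/cos²φ.
At 54.7°: sec²(54.7°) = 1/0.5779² = 2.995.
At 23.9°: sec²(23.9°) = 1/0.9143² = 1.196.
Ratio = 2.995/1.196 = cos²(23.9°)/cos²(54.7°) ≈ 2.50.

2.50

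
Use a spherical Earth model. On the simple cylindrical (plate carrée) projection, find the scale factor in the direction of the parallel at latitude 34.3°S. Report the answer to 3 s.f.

1.21

In the plate carrée (x = Rλ, y = Rφ), meridians are true-scale (h = 1) and parallels are stretched by k = sec φ.
k = 1/cos 34.3° = 1/0.8261 = 1.211.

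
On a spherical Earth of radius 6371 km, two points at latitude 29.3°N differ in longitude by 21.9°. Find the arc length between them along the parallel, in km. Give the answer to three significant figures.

2120 km

Arc length along a parallel = R cos φ · Δλ (with Δλ in radians).
= 6371 × cos 29.3° × (21.9° × π/180) = 6371 × 0.8721 × 0.3822 ≈ 2120 km.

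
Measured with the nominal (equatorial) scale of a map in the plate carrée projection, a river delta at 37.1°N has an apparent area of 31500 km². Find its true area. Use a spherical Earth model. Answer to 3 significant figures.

25100 km²

In the plate carrée (x = Rλ, y = Rφ), meridians are true-scale (h = 1) and parallels are stretched by k = sec φ.
Areal scale = h·k = 1 × sec φ; at 37.1°, h = 1.000, k = 1.254, so h·k = 1.254.
True area = apparent / (areal scale) = 31500 / 1.254 ≈ 25100 km².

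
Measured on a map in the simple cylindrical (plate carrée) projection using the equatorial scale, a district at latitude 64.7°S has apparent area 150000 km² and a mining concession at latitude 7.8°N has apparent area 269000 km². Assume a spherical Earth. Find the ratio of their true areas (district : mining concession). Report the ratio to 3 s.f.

0.241

On the plate carrée, areal scale = h·k = 1 × sec φ, so true area = apparent × cos φ.
True area of district: 150000 × cos(64.7°) = 150000 × 0.4274 = 64100 km².
True area of mining concession: 269000 × cos(7.8°) = 269000 × 0.9907 = 266500 km².
Ratio = 64100 / 266500 ≈ 0.241.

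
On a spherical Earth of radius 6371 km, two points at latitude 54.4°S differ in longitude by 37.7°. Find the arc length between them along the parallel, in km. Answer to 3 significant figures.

2440 km

Arc length along a parallel = R cos φ · Δλ (with Δλ in radians).
= 6371 × cos 54.4° × (37.7° × π/180) = 6371 × 0.5821 × 0.6580 ≈ 2440 km.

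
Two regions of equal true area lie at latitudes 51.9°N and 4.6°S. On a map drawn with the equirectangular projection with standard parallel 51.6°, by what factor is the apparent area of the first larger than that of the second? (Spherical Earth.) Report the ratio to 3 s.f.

With standard parallel φ₀ = 51.6°, the equirectangular projection gives x = Rλ cos φ₀, y = Rφ, so h = 1 and k = cos 51.6° / cos φ.
Areal scale at 51.9°: h·k = 1.000 × 1.007 = 1.007.
Areal scale at 4.6°: h·k = 1.000 × 0.6232 = 0.6232.
Ratio = 1.007/0.6232 ≈ 1.62.

1.62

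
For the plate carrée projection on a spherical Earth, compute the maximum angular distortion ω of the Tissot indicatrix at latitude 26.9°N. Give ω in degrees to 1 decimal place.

Plate carrée maps x = Rλ, y = Rφ. The meridian scale is h = 1 and the parallel scale is k = 1/cos φ = sec φ.
At 26.9°: h = 1.000, k = 1.121; principal scales a = 1.121, b = 1.000.
sin(ω/2) = (a − b)/(a + b) = 0.1213/2.121 = 0.05720, so ω = 2 arcsin(0.05720) ≈ 6.6°.

6.6°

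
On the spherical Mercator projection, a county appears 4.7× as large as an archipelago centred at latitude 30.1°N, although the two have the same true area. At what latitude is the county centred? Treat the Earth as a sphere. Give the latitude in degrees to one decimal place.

For equal true areas on Mercator, apparent areas scale as sec²φ, so the ratio is cos²φ₂ / cos²φ₁.
cos²φ₂ / cos²φ₁ = 4.7  ⇒  cos φ₁ = cos 30.1° / √4.7 = 0.8652/2.168 = 0.3991.
φ₁ = arccos(0.3991) ≈ 66.5°.

66.5°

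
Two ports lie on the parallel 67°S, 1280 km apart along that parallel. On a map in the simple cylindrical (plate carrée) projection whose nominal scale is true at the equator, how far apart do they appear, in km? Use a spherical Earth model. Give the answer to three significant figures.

3280 km

Plate carrée maps x = Rλ, y = Rφ. The meridian scale is h = 1 and the parallel scale is k = 1/cos φ = sec φ.
Along the parallel, k = sec 67° = 1/0.3907 = 2.559.
Map distance = 1280 × 2.559 ≈ 3280 km.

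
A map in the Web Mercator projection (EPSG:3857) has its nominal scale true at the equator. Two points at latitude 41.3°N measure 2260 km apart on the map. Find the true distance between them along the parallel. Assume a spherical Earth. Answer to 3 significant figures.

For Mercator, h = k = sec φ (a conformal cylindrical projection has a single point scale, 1/cos φ).
Along the parallel at 41.3°, map distances are exaggerated by k = sec 41.3° = 1.331.
True distance = 2260 / 1.331 = 2260 × cos 41.3° ≈ 1700 km.

1700 km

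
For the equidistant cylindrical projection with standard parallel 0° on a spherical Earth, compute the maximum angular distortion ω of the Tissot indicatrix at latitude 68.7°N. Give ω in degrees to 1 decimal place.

Plate carrée maps x = Rλ, y = Rφ. The meridian scale is h = 1 and the parallel scale is k = 1/cos φ = sec φ.
At 68.7°: h = 1.000, k = 2.753; principal scales a = 2.753, b = 1.000.
sin(ω/2) = (a − b)/(a + b) = 1.753/3.753 = 0.4671, so ω = 2 arcsin(0.4671) ≈ 55.7°.

55.7°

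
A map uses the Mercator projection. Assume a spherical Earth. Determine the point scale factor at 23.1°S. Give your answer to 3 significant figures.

The Mercator projection is conformal; its linear scale factor is the same in every direction and equals sec φ = 1/cos φ.
k = 1/cos 23.1° = 1/0.9198 = 1.087.

1.09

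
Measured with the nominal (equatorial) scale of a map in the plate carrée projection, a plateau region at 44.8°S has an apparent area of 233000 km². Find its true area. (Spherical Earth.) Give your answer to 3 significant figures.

165000 km²

In the plate carrée (x = Rλ, y = Rφ), meridians are true-scale (h = 1) and parallels are stretched by k = sec φ.
Areal scale = h·k = 1 × sec φ; at 44.8°, h = 1.000, k = 1.409, so h·k = 1.409.
True area = apparent / (areal scale) = 233000 / 1.409 ≈ 165000 km².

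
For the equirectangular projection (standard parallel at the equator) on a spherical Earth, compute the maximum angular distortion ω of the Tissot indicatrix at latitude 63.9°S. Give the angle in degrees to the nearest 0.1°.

45.8°

In the plate carrée (x = Rλ, y = Rφ), meridians are true-scale (h = 1) and parallels are stretched by k = sec φ.
At 63.9°: h = 1.000, k = 2.273; principal scales a = 2.273, b = 1.000.
sin(ω/2) = (a − b)/(a + b) = 1.273/3.273 = 0.3889, so ω = 2 arcsin(0.3889) ≈ 45.8°.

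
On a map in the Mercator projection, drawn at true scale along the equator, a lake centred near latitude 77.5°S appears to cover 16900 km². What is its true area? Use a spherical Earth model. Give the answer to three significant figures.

The Mercator projection is conformal; its linear scale factor is the same in every direction and equals sec φ = 1/cos φ.
Areal scale = k² = sec²φ = 1/cos²(77.5°) = 1/0.2164² = 21.35.
True area = apparent / (areal scale) = 16900 / 21.35 ≈ 792 km².

792 km²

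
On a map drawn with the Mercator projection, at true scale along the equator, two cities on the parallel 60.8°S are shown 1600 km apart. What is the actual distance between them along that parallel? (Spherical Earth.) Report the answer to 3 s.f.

781 km

For Mercator, h = k = sec φ (a conformal cylindrical projection has a single point scale, 1/cos φ).
Along the parallel at 60.8°, map distances are exaggerated by k = sec 60.8° = 2.050.
True distance = 1600 / 2.050 = 1600 × cos 60.8° ≈ 781 km.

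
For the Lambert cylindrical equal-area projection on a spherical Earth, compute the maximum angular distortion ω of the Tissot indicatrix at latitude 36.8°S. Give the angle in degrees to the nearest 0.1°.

The Lambert cylindrical equal-area projection is the cylindrical equal-area projection with its standard parallel at the equator (φ₀ = 0). Cylindrical equal-area (φ₀ = 0°): h = cos φ / cos 0° along meridians, k = cos 0° / cos φ along parallels; h·k = 1.
At 36.8°: h = 0.8007, k = 1.249; principal scales a = 1.249, b = 0.8007.
sin(ω/2) = (a − b)/(a + b) = 0.4481/2.050 = 0.2186, so ω = 2 arcsin(0.2186) ≈ 25.3°.

25.3°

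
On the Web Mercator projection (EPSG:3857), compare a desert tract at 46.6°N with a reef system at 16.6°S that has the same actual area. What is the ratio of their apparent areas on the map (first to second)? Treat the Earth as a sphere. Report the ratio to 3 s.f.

Mercator areal scale is sec²φ.
At 46.6°: sec²(46.6°) = 1/0.6871² = 2.118.
At 16.6°: sec²(16.6°) = 1/0.9583² = 1.089.
Ratio = 2.118/1.089 = cos²(16.6°)/cos²(46.6°) ≈ 1.95.

1.95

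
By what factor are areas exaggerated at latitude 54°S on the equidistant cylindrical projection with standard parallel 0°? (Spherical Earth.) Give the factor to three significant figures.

1.70

In the plate carrée (x = Rλ, y = Rφ), meridians are true-scale (h = 1) and parallels are stretched by k = sec φ.
Areal scale = h·k = 1 × sec φ; at 54°, h = 1.000, k = 1.701, so h·k = 1.701.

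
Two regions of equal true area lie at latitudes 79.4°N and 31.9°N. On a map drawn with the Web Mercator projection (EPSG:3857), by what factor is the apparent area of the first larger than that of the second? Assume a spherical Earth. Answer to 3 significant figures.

Mercator areal scale is sec²φ.
At 79.4°: sec²(79.4°) = 1/0.1840² = 29.55.
At 31.9°: sec²(31.9°) = 1/0.8490² = 1.387.
Ratio = 29.55/1.387 = cos²(31.9°)/cos²(79.4°) ≈ 21.3.

21.3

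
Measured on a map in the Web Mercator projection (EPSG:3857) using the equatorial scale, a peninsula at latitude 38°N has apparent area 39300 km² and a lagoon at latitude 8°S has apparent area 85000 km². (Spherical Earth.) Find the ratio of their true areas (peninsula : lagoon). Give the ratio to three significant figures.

On Mercator the areal scale is sec²φ, so true area = apparent × cos²φ.
True area of peninsula: 39300 × cos²(38°) = 39300 × 0.6210 = 24400 km².
True area of lagoon: 85000 × cos²(8°) = 85000 × 0.9806 = 83350 km².
Ratio = 24400 / 83350 ≈ 0.293.

0.293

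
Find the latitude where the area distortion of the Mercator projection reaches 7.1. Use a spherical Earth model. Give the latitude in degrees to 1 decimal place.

68.0°

Mercator areal scale is sec²φ.
sec²φ = 7.1  ⇒  cos²φ = 0.1408  ⇒  cos φ = 0.3753.
φ = arccos(0.3753) ≈ 68.0°.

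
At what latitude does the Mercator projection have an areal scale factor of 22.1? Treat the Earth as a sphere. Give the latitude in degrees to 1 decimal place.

Mercator areal scale is sec²φ.
sec²φ = 22.1  ⇒  cos²φ = 0.04525  ⇒  cos φ = 0.2127.
φ = arccos(0.2127) ≈ 77.7°.

77.7°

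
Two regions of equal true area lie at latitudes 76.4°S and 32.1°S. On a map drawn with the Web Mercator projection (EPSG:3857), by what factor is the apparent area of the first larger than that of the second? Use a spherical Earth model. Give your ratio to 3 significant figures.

13.0

Mercator areal scale is sec²φ.
At 76.4°: sec²(76.4°) = 1/0.2351² = 18.09.
At 32.1°: sec²(32.1°) = 1/0.8471² = 1.394.
Ratio = 18.09/1.394 = cos²(32.1°)/cos²(76.4°) ≈ 13.0.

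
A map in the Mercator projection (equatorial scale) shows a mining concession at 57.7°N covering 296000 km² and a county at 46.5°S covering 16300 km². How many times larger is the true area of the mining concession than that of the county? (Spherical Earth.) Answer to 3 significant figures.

10.9

Since Mercator area scale is 1/cos²φ, the true area equals the apparent area multiplied by cos²φ.
True area of mining concession: 296000 × cos²(57.7°) = 296000 × 0.2855 = 84520 km².
True area of county: 16300 × cos²(46.5°) = 16300 × 0.4738 = 7723 km².
Ratio = 84520 / 7723 ≈ 10.9.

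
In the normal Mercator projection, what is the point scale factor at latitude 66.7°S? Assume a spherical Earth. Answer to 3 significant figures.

2.53

For Mercator, h = k = sec φ (a conformal cylindrical projection has a single point scale, 1/cos φ).
k = 1/cos 66.7° = 1/0.3955 = 2.528.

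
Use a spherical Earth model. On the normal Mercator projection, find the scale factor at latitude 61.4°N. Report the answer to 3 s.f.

Mercator is conformal, so the point scale is isotropic: h = k = sec φ = 1/cos φ.
k = 1/cos 61.4° = 1/0.4787 = 2.089.

2.09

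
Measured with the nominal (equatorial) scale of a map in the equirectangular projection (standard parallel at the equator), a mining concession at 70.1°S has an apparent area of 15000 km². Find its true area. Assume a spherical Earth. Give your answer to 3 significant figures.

For the equirectangular projection with φ₀ = 0 (plate carrée), h = 1 along meridians and k = sec φ along parallels.
Areal scale = h·k = 1 × sec φ; at 70.1°, h = 1.000, k = 2.938, so h·k = 2.938.
True area = apparent / (areal scale) = 15000 / 2.938 ≈ 5110 km².

5110 km²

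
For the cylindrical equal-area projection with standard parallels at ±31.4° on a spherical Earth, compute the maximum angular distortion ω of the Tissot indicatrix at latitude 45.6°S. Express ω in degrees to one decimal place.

22.6°

A cylindrical equal-area projection with standard parallel φ₀ has meridian scale h = cos φ / cos φ₀ and parallel scale k = cos φ₀ / cos φ (so areas are preserved, h·k = 1).
At 45.6°: h = 0.8197, k = 1.220; principal scales a = 1.220, b = 0.8197.
sin(ω/2) = (a − b)/(a + b) = 0.4002/2.040 = 0.1962, so ω = 2 arcsin(0.1962) ≈ 22.6°.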